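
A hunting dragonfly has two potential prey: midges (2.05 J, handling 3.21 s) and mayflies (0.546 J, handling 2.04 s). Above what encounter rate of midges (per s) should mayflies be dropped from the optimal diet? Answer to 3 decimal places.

0.225 per s

At the threshold, the rate on midges alone equals the profitability of mayflies: λ·2.05/(1 + λ·3.21) = 0.546/2.04 = 0.2676.
Rearranging, λ(2.05 − 0.2676×3.21) = 0.2676, so λ = 0.2676/1.191 = 0.2248 per s.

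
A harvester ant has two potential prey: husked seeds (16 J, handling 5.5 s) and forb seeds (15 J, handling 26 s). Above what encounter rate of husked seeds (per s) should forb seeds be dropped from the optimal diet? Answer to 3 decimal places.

0.045 per s

At the threshold, the rate on husked seeds alone equals the profitability of forb seeds: λ·16/(1 + λ·5.5) = 15/26 = 0.5769.
Rearranging, λ(16 − 0.5769×5.5) = 0.5769, so λ = 0.5769/12.83 = 0.04498 per s.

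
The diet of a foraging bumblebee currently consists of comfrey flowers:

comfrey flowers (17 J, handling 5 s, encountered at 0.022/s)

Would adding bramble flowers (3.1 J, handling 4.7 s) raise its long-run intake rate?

On comfrey flowers alone, R = ΣλE/(1+Σλh) = 0.374/1.11 = 0.3369 J/s.
Profitability of bramble flowers: 3.1/4.7 = 0.6596 J/s.
Since 0.6596 > R, including bramble flowers increases the long-run rate.

Yes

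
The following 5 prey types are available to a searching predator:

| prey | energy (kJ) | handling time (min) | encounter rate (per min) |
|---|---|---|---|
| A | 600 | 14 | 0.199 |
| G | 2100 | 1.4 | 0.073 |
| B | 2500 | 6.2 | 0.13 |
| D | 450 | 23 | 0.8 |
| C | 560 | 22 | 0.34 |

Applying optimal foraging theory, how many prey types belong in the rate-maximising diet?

Rank by E/h (kJ/min): G 1.5e+03, B 403, A 42.9, C 25.5, D 19.6. Include each in turn until the next type's E/h falls below the running intake rate.
Rate on top 1: 139.1. B: 403 > 139.1 → include.
Rate on top 2: 250.7. A: 42.9 < 250.7 → exclude; stop.
Optimal diet: G, B — 2 of 5 types.

2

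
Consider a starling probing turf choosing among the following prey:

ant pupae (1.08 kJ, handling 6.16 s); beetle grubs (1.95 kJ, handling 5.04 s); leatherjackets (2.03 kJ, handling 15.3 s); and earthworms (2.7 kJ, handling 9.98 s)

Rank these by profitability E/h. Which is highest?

Profitability E/h (kJ/s): ant pupae = 1.08/6.16 = 0.175, beetle grubs = 1.95/5.04 = 0.387, leatherjackets = 2.03/15.3 = 0.133, earthworms = 2.7/9.98 = 0.271.
Ranked: beetle grubs > earthworms > ant pupae > leatherjackets.

beetle grubs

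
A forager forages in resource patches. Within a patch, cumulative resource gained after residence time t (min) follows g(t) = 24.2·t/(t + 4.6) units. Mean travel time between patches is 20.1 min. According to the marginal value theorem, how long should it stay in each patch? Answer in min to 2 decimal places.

Maximise g(t)/(T+t): set derivative to zero → g'(t)(T+t) = g(t).
g'(t) = 24.2·4.6/(t + 4.6)². Setting 24.2·4.6/(t+4.6)² = 24.2t/[(t+4.6)(20.1+t)] gives 4.6(20.1+t) = t(t+4.6), so t² = 4.6×20.1 = 92.46.
t* = √92.46 = 9.616 min.

9.62 min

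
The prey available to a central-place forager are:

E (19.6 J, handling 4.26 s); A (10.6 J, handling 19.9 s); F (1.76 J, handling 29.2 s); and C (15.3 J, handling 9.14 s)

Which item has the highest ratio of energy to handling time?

In descending order of E/h:
E: 19.6/4.26 = 4.6 J/s
C: 15.3/9.14 = 1.67 J/s
A: 10.6/19.9 = 0.533 J/s
F: 1.76/29.2 = 0.0603 J/s

E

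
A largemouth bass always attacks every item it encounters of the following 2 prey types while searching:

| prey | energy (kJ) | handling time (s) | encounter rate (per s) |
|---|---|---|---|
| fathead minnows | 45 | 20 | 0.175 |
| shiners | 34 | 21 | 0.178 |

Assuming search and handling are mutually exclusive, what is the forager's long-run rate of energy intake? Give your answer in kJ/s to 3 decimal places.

1.691 kJ/s

Energy encountered per unit search time: 0.175×45 + 0.178×34 = 13.93 kJ/s.
Handling time per unit search time: 0.175×20 + 0.178×21 = 7.238.
Rate = 13.93/(1 + 7.238) = 1.691 kJ/s.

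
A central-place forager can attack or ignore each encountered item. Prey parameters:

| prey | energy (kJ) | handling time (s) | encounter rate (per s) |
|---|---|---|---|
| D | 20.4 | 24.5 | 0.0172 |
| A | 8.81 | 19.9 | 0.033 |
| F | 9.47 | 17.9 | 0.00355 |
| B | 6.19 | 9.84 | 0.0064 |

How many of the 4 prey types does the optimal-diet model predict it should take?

Profitabilities (E/h, kJ/s): D 0.833, B 0.629, F 0.529, A 0.443. Add prey in this order while the next type's profitability exceeds the intake rate on those already taken.
Rate on top 1: 0.2469. B: 0.629 > 0.2469 → include.
Rate on top 2: 0.2631. F: 0.529 > 0.2631 → include.
Rate on top 3: 0.274. A: 0.443 > 0.274 → include.
Optimal diet: D, B, F, A — 4 of 4 types.

4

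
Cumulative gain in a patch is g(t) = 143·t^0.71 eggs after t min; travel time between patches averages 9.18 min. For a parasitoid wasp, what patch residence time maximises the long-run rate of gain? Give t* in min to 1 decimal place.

22.5 min

By the marginal value theorem, leave when the instantaneous gain rate g'(t) equals the habitat-wide average g(t)/(T + t).
g'(t) = 0.71·143·t^-0.29. Setting 0.71·143·t^-0.29 = 143·t^0.71/(9.18+t) gives 0.71(9.18+t) = t, so 0.29·t = 0.71×9.18.
t* = 0.71×9.18/0.29 = 22.48 min.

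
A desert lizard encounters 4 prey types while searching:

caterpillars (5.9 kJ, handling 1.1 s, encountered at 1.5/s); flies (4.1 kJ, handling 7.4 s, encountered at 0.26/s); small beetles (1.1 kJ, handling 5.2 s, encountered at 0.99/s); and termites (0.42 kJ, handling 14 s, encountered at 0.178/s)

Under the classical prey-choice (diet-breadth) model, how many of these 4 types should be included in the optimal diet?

1

Rank by E/h (kJ/s): caterpillars 5.36, flies 0.554, small beetles 0.212, termites 0.03. Include each in turn until the next type's E/h falls below the running intake rate.
Rate on top 1: 3.34. flies: 0.554 < 3.34 → exclude; stop.
Optimal diet: caterpillars — 1 of 4 types.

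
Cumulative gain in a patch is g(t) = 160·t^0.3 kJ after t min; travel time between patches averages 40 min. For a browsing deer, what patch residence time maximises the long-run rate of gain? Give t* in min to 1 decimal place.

By the marginal value theorem, leave when the instantaneous gain rate g'(t) equals the habitat-wide average g(t)/(T + t).
g'(t) = 0.3·160·t^-0.7. Setting 0.3·160·t^-0.7 = 160·t^0.3/(40+t) gives 0.3(40+t) = t, so 0.70·t = 0.3×40.
t* = 0.3×40/0.70 = 17.14 min.

17.1 min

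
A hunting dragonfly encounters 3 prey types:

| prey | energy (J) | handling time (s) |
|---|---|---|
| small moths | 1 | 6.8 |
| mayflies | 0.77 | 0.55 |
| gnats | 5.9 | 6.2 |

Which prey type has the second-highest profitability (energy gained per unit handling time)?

gnats

Profitability E/h (J/s): small moths = 1/6.8 = 0.147, mayflies = 0.77/0.55 = 1.4, gnats = 5.9/6.2 = 0.952.
Ranked: mayflies > gnats > small moths.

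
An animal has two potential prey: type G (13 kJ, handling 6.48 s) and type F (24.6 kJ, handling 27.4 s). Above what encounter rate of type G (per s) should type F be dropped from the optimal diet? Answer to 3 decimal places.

0.125 per s

The zero-one rule: include type F iff E₂/h₂ > λE₁/(1+λh₁). Equality gives the switch point.
λE₁h₂ = E₂ + λE₂h₁ ⇒ λ = E₂/(E₁h₂ − E₂h₁) = 24.6/(356.2 − 159.4) = 0.125 per s.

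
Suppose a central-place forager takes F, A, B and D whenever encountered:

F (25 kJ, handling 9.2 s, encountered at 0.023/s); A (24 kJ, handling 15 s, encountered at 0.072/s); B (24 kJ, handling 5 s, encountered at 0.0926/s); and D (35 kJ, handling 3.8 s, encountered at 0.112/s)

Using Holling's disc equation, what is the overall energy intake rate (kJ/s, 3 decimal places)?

2.656 kJ/s

R = (0.023×25 + 0.072×24 + 0.0926×24 + 0.112×35) / (1 + 0.023×9.2 + 0.072×15 + 0.0926×5 + 0.112×3.8) = 8.445/3.18 = 2.656 kJ/s.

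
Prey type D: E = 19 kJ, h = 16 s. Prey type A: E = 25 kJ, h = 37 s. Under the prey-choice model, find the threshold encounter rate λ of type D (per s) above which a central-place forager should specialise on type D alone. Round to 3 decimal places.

0.083 per s

The zero-one rule: include type A iff E₂/h₂ > λE₁/(1+λh₁). Equality gives the switch point.
λE₁h₂ = E₂ + λE₂h₁ ⇒ λ = E₂/(E₁h₂ − E₂h₁) = 25/(703 − 400) = 0.08251 per s.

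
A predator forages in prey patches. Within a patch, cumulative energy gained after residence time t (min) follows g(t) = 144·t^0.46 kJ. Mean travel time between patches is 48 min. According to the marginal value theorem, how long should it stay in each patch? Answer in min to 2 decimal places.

By the marginal value theorem, leave when the instantaneous gain rate g'(t) equals the habitat-wide average g(t)/(T + t).
g'(t) = 0.46·144·t^-0.54. Setting 0.46·144·t^-0.54 = 144·t^0.46/(48+t) gives 0.46(48+t) = t, so 0.54·t = 0.46×48.
t* = 0.46×48/0.54 = 40.89 min.

40.89 min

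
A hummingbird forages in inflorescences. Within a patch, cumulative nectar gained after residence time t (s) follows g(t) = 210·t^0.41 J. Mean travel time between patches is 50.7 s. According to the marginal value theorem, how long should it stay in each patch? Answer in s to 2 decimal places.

Maximise g(t)/(T+t): set derivative to zero → g'(t)(T+t) = g(t).
g'(t) = 0.41·210·t^-0.59. Setting 0.41·210·t^-0.59 = 210·t^0.41/(50.7+t) gives 0.41(50.7+t) = t, so 0.59·t = 0.41×50.7.
t* = 0.41×50.7/0.59 = 35.23 s.

35.23 s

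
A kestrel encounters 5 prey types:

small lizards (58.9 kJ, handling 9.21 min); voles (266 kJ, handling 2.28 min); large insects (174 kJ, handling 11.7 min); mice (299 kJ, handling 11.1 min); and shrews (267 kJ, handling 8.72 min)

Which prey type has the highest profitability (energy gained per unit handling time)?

In descending order of E/h:
voles: 266/2.28 = 117 kJ/min
shrews: 267/8.72 = 30.6 kJ/min
mice: 299/11.1 = 26.9 kJ/min
large insects: 174/11.7 = 14.9 kJ/min
small lizards: 58.9/9.21 = 6.4 kJ/min

voles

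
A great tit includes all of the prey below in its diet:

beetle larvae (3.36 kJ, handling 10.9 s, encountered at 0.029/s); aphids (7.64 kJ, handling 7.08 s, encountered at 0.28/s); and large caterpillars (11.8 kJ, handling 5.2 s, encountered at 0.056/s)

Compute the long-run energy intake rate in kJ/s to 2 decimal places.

R = Σλ_iE_i / (1 + Σλ_ih_i)
Numerator: 0.029×3.36 + 0.28×7.64 + 0.056×11.8 = 2.897
Denominator: 1 + 0.029×10.9 + 0.28×7.08 + 0.056×5.2 = 3.59
R = 2.897/3.59 = 0.8072 kJ/s

0.81 kJ/s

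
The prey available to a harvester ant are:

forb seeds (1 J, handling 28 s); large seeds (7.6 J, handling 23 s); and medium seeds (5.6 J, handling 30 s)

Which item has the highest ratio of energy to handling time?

Profitability E/h (J/s): forb seeds = 1/28 = 0.0357, large seeds = 7.6/23 = 0.33, medium seeds = 5.6/30 = 0.187.
Ranked: large seeds > medium seeds > forb seeds.

large seeds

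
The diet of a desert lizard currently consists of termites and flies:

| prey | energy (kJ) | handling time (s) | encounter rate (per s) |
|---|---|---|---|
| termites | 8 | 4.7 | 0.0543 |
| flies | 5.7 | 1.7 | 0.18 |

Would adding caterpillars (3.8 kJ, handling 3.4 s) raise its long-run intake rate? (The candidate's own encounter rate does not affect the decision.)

Yes

Current rate: (0.0543×8 + 0.18×5.7)/(1 + 0.0543×4.7 + 0.18×1.7) = 0.9354 kJ/s.
Profitability of caterpillars: 3.8/3.4 = 1.118 kJ/s.
Since 1.118 > R, including caterpillars increases the long-run rate.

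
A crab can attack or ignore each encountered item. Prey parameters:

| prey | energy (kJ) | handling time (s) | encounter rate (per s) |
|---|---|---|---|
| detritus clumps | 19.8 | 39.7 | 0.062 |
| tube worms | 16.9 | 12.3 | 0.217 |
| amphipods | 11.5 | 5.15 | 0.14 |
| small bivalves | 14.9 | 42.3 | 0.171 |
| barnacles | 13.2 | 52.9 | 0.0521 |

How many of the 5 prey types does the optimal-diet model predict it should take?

2

Rank by E/h (kJ/s): amphipods 2.23, tube worms 1.37, detritus clumps 0.499, small bivalves 0.352, barnacles 0.25. Include each in turn until the next type's E/h falls below the running intake rate.
Rate on top 1: 0.9355. tube worms: 1.37 > 0.9355 → include.
Rate on top 2: 1.202. detritus clumps: 0.499 < 1.202 → exclude; stop.
Optimal diet: amphipods, tube worms — 2 of 5 types.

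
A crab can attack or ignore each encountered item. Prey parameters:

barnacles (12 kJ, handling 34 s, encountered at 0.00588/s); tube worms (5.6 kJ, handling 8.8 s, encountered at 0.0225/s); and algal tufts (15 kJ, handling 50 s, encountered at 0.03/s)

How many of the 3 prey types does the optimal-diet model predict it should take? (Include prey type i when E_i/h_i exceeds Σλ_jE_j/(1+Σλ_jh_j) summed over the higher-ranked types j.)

3

Profitabilities (E/h, kJ/s): tube worms 0.636, barnacles 0.353, algal tufts 0.3. Add prey in this order while the next type's profitability exceeds the intake rate on those already taken.
Rate on top 1: 0.1052. barnacles: 0.353 > 0.1052 → include.
Rate on top 2: 0.1406. algal tufts: 0.3 > 0.1406 → include.
Optimal diet: tube worms, barnacles, algal tufts — 3 of 3 types.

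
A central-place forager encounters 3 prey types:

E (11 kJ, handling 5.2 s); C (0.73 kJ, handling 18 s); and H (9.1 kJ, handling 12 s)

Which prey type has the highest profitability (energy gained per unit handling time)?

E

Profitability E/h (kJ/s): E = 11/5.2 = 2.12, C = 0.73/18 = 0.0406, H = 9.1/12 = 0.758.
Ranked: E > H > C.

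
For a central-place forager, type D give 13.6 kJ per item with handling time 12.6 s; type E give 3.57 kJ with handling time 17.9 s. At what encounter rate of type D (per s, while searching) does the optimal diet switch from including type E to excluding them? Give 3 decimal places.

0.018 per s

The zero-one rule: include type E iff E₂/h₂ > λE₁/(1+λh₁). Equality gives the switch point.
λE₁h₂ = E₂ + λE₂h₁ ⇒ λ = E₂/(E₁h₂ − E₂h₁) = 3.57/(243.4 − 44.98) = 0.01799 per s.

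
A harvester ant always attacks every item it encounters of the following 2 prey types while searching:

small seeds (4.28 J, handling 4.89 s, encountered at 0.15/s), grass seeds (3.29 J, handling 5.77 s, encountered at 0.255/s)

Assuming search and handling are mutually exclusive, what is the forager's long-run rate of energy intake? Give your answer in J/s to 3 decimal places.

R = Σλ_iE_i / (1 + Σλ_ih_i)
Numerator: 0.15×4.28 + 0.255×3.29 = 1.481
Denominator: 1 + 0.15×4.89 + 0.255×5.77 = 3.205
R = 1.481/3.205 = 0.4621 J/s

0.462 J/s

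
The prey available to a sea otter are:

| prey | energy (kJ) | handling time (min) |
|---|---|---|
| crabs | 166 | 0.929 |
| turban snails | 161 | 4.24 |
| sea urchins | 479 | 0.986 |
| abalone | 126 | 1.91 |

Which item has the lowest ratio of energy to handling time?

In descending order of E/h:
sea urchins: 479/0.986 = 486 kJ/min
crabs: 166/0.929 = 179 kJ/min
abalone: 126/1.91 = 66 kJ/min
turban snails: 161/4.24 = 38 kJ/min

turban snails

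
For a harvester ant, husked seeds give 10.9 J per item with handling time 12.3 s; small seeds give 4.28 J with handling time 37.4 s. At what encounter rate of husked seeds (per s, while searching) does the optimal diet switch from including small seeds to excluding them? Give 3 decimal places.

Drop small seeds once their profitability E₂/h₂ falls below the rate achievable on husked seeds alone: E₂/h₂ = λE₁/(1 + λh₁).
Solve for λ: λE₁h₂ = E₂(1 + λh₁) → λ(E₁h₂ − E₂h₁) = E₂ → λ = E₂/(E₁h₂ − E₂h₁).
λ = 4.28/(10.9×37.4 − 4.28×12.3) = 4.28/355 = 0.01206 per s.

0.012 per s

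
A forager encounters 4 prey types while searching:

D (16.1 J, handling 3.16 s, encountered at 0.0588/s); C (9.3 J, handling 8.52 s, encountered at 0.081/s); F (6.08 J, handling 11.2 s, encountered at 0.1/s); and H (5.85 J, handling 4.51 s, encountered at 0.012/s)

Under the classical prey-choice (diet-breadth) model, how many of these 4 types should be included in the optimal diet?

3

E/h in descending order: D 5.09, H 1.3, C 1.09, F 0.543 J/s. The optimal diet is the largest prefix of this list for which every included type satisfies E_i/h_i > R on the types above it.
Rate on top 1: 0.7983. H: 1.3 > 0.7983 → include.
Rate on top 2: 0.8201. C: 1.09 > 0.8201 → include.
Rate on top 3: 0.9172. F: 0.543 < 0.9172 → exclude; stop.
Optimal diet: D, H, C — 3 of 4 types.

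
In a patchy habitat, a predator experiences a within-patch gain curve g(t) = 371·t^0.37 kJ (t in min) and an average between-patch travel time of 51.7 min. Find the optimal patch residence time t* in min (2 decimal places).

30.36 min

Maximise g(t)/(T+t): set derivative to zero → g'(t)(T+t) = g(t).
g'(t) = 0.37·371·t^-0.63. Setting 0.37·371·t^-0.63 = 371·t^0.37/(51.7+t) gives 0.37(51.7+t) = t, so 0.63·t = 0.37×51.7.
t* = 0.37×51.7/0.63 = 30.36 min.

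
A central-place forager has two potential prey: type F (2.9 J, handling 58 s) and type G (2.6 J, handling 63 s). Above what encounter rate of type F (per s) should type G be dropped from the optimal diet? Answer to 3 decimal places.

0.082 per s

The zero-one rule: include type G iff E₂/h₂ > λE₁/(1+λh₁). Equality gives the switch point.
λE₁h₂ = E₂ + λE₂h₁ ⇒ λ = E₂/(E₁h₂ − E₂h₁) = 2.6/(182.7 − 150.8) = 0.0815 per s.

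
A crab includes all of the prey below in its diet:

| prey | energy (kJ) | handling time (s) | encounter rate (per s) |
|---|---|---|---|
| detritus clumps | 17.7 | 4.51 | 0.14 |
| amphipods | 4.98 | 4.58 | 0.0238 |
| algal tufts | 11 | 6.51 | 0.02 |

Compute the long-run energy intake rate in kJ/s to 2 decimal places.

1.51 kJ/s

R = Σλ_iE_i / (1 + Σλ_ih_i)
Numerator: 0.14×17.7 + 0.0238×4.98 + 0.02×11 = 2.817
Denominator: 1 + 0.14×4.51 + 0.0238×4.58 + 0.02×6.51 = 1.871
R = 2.817/1.871 = 1.506 kJ/s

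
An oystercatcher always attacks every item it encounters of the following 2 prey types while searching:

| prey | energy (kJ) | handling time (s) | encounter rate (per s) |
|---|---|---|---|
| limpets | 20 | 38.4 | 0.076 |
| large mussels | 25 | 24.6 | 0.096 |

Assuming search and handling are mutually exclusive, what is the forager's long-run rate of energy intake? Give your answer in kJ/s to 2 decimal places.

R = Σλ_iE_i / (1 + Σλ_ih_i)
Numerator: 0.076×20 + 0.096×25 = 3.92
Denominator: 1 + 0.076×38.4 + 0.096×24.6 = 6.28
R = 3.92/6.28 = 0.6242 kJ/s

0.62 kJ/s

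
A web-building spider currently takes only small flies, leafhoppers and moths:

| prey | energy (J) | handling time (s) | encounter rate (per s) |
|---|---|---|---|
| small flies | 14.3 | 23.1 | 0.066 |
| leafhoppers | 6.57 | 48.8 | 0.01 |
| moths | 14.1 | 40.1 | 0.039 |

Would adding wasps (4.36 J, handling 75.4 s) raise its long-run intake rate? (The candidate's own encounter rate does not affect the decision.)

No

Current rate: (0.066×14.3 + 0.01×6.57 + 0.039×14.1)/(1 + 0.066×23.1 + 0.01×48.8 + 0.039×40.1) = 0.3407 J/s.
wasps: E/h = 4.36/75.4 = 0.05782 J/s.
Since 0.05782 < R, time spent handling wasps is better spent searching.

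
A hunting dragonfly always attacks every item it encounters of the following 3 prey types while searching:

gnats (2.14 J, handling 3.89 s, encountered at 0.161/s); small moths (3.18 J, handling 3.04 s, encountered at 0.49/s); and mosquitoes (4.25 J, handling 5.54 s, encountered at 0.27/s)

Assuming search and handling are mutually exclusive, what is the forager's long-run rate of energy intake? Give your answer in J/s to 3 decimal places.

0.661 J/s

R = (0.161×2.14 + 0.49×3.18 + 0.27×4.25) / (1 + 0.161×3.89 + 0.49×3.04 + 0.27×5.54) = 3.05/4.612 = 0.6614 J/s.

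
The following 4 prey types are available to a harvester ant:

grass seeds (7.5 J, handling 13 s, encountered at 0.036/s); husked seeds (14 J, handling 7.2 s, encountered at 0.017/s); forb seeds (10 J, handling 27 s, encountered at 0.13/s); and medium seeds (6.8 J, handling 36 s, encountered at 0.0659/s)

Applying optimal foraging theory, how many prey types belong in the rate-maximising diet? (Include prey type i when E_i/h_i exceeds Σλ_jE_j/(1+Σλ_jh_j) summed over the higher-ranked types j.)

3

Rank by E/h (J/s): husked seeds 1.94, grass seeds 0.577, forb seeds 0.37, medium seeds 0.189. Include each in turn until the next type's E/h falls below the running intake rate.
Rate on top 1: 0.212. grass seeds: 0.577 > 0.212 → include.
Rate on top 2: 0.3194. forb seeds: 0.37 > 0.3194 → include.
Rate on top 3: 0.3545. medium seeds: 0.189 < 0.3545 → exclude; stop.
Optimal diet: husked seeds, grass seeds, forb seeds — 3 of 4 types.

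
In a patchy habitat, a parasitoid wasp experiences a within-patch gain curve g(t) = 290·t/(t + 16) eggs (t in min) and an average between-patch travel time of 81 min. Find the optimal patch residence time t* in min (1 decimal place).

36.0 min

Maximise g(t)/(T+t): set derivative to zero → g'(t)(T+t) = g(t).
g'(t) = 290·16/(t + 16)². Setting 290·16/(t+16)² = 290t/[(t+16)(81+t)] gives 16(81+t) = t(t+16), so t² = 16×81 = 1296.
t* = √1296 = 36 min.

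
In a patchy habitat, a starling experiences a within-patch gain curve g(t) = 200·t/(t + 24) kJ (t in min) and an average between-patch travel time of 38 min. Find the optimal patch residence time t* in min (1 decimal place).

30.2 min

Optimal t* satisfies g'(t*) = g(t*)/(T + t*).
g'(t) = 200·24/(t + 24)². Setting 200·24/(t+24)² = 200t/[(t+24)(38+t)] gives 24(38+t) = t(t+24), so t² = 24×38 = 912.
t* = √912 = 30.2 min.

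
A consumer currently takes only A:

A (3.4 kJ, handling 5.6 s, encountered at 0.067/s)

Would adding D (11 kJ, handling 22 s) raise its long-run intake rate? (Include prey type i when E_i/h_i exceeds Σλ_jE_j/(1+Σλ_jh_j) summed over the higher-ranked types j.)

Intake rate on the current diet: R = (0.067×3.4) / (1 + 0.067×5.6) = 0.2278/1.375 = 0.1656 kJ/s.
D: E/h = 11/22 = 0.5 kJ/s.
Since 0.5 > R, including D increases the long-run rate.

Yes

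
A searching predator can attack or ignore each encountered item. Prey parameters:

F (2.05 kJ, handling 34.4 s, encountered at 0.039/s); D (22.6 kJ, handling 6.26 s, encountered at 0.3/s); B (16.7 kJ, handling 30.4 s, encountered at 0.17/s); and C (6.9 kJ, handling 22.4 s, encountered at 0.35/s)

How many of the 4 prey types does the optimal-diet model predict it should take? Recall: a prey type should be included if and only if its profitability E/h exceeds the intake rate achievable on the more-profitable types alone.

1

Rank by E/h (kJ/s): D 3.61, B 0.549, C 0.308, F 0.0596. Include each in turn until the next type's E/h falls below the running intake rate.
Rate on top 1: 2.356. B: 0.549 < 2.356 → exclude; stop.
Optimal diet: D — 1 of 4 types.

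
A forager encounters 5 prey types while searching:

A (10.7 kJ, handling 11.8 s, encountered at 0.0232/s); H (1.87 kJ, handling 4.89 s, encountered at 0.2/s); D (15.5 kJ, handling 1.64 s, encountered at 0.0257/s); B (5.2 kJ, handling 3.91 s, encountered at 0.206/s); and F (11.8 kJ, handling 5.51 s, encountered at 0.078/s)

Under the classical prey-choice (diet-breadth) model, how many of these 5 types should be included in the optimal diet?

3

Rank by E/h (kJ/s): D 9.45, F 2.14, B 1.33, A 0.907, H 0.382. Include each in turn until the next type's E/h falls below the running intake rate.
Rate on top 1: 0.3822. F: 2.14 > 0.3822 → include.
Rate on top 2: 0.8959. B: 1.33 > 0.8959 → include.
Rate on top 3: 1.049. A: 0.907 < 1.049 → exclude; stop.
Optimal diet: D, F, B — 3 of 5 types.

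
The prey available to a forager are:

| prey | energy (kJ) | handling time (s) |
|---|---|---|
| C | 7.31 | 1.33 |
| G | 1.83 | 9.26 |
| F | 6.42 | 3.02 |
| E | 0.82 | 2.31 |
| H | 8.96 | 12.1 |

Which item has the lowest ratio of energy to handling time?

G

Profitability E/h (kJ/s): C = 7.31/1.33 = 5.5, G = 1.83/9.26 = 0.198, F = 6.42/3.02 = 2.13, E = 0.82/2.31 = 0.355, H = 8.96/12.1 = 0.74.
Ranked: C > F > H > E > G.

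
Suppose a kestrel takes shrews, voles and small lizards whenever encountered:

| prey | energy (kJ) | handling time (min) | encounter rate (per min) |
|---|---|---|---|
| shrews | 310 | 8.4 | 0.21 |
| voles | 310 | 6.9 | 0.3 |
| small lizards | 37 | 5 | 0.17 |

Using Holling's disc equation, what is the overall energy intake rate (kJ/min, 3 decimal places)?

28.922 kJ/min

R = Σλ_iE_i / (1 + Σλ_ih_i)
Numerator: 0.21×310 + 0.3×310 + 0.17×37 = 164.4
Denominator: 1 + 0.21×8.4 + 0.3×6.9 + 0.17×5 = 5.684
R = 164.4/5.684 = 28.92 kJ/min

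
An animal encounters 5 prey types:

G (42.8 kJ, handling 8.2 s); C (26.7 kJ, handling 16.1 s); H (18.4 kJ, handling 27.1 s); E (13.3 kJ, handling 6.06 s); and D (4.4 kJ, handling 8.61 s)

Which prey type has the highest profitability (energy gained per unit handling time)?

G

Profitability E/h (kJ/s): G = 42.8/8.2 = 5.22, C = 26.7/16.1 = 1.66, H = 18.4/27.1 = 0.679, E = 13.3/6.06 = 2.19, D = 4.4/8.61 = 0.511.
Ranked: G > E > C > H > D.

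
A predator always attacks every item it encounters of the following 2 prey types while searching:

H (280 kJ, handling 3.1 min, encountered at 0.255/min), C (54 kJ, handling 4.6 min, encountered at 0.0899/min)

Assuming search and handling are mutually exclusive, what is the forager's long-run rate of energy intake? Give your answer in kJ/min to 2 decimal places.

R = (0.255×280 + 0.0899×54) / (1 + 0.255×3.1 + 0.0899×4.6) = 76.25/2.204 = 34.6 kJ/min.

34.60 kJ/min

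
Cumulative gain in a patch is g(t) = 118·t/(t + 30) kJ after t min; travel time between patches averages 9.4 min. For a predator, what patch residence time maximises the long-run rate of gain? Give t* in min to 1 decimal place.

16.8 min

Optimal t* satisfies g'(t*) = g(t*)/(T + t*).
g'(t) = 118·30/(t + 30)². Setting 118·30/(t+30)² = 118t/[(t+30)(9.4+t)] gives 30(9.4+t) = t(t+30), so t² = 30×9.4 = 282.
t* = √282 = 16.79 min.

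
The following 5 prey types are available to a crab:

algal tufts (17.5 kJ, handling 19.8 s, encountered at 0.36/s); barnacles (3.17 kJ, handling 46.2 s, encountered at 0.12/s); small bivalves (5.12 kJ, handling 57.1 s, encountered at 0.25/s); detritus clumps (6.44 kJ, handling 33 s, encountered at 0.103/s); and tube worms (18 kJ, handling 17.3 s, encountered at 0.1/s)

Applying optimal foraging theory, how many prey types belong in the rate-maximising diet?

E/h in descending order: tube worms 1.04, algal tufts 0.884, detritus clumps 0.195, small bivalves 0.0897, barnacles 0.0686 kJ/s. The optimal diet is the largest prefix of this list for which every included type satisfies E_i/h_i > R on the types above it.
Rate on top 1: 0.6593. algal tufts: 0.884 > 0.6593 → include.
Rate on top 2: 0.8217. detritus clumps: 0.195 < 0.8217 → exclude; stop.
Optimal diet: tube worms, algal tufts — 2 of 5 types.

2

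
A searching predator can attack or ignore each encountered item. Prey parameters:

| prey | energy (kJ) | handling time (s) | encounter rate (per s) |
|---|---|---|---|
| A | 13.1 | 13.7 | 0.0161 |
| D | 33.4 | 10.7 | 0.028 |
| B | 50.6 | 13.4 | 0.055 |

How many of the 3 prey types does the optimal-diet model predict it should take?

E/h in descending order: B 3.78, D 3.12, A 0.956 kJ/s. The optimal diet is the largest prefix of this list for which every included type satisfies E_i/h_i > R on the types above it.
Rate on top 1: 1.602. D: 3.12 > 1.602 → include.
Rate on top 2: 1.826. A: 0.956 < 1.826 → exclude; stop.
Optimal diet: B, D — 2 of 3 types.

2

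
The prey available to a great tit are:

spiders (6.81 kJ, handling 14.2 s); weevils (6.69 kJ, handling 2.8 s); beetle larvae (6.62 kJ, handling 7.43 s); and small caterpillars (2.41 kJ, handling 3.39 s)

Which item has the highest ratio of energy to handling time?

In descending order of E/h:
weevils: 6.69/2.8 = 2.39 kJ/s
beetle larvae: 6.62/7.43 = 0.891 kJ/s
small caterpillars: 2.41/3.39 = 0.711 kJ/s
spiders: 6.81/14.2 = 0.48 kJ/s

weevils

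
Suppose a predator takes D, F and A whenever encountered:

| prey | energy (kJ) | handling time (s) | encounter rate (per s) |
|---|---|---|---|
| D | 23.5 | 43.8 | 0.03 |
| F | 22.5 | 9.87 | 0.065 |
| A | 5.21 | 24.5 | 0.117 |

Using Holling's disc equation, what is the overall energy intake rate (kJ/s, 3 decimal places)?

0.477 kJ/s

R = Σλ_iE_i / (1 + Σλ_ih_i)
Numerator: 0.03×23.5 + 0.065×22.5 + 0.117×5.21 = 2.777
Denominator: 1 + 0.03×43.8 + 0.065×9.87 + 0.117×24.5 = 5.822
R = 2.777/5.822 = 0.477 kJ/s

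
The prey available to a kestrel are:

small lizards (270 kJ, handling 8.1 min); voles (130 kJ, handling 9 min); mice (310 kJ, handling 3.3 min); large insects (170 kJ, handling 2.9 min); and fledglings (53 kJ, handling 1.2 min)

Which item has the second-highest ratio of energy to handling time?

large insects

In descending order of E/h:
mice: 310/3.3 = 93.9 kJ/min
large insects: 170/2.9 = 58.6 kJ/min
fledglings: 53/1.2 = 44.2 kJ/min
small lizards: 270/8.1 = 33.3 kJ/min
voles: 130/9 = 14.4 kJ/min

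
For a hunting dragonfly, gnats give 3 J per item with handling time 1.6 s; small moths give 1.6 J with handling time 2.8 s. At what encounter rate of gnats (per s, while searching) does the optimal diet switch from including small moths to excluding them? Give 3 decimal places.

0.274 per s

At the threshold, the rate on gnats alone equals the profitability of small moths: λ·3/(1 + λ·1.6) = 1.6/2.8 = 0.5714.
Rearranging, λ(3 − 0.5714×1.6) = 0.5714, so λ = 0.5714/2.086 = 0.274 per s.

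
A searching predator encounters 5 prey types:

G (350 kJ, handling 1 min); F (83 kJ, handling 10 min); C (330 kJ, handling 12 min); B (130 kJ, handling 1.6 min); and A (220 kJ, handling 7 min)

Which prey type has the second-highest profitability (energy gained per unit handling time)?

Profitability E/h (kJ/min): G = 350/1 = 350, F = 83/10 = 8.3, C = 330/12 = 27.5, B = 130/1.6 = 81.2, A = 220/7 = 31.4.
Ranked: G > B > A > C > F.

B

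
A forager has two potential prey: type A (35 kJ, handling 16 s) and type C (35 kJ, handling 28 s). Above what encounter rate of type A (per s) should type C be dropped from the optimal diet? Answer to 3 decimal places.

0.083 per s

Drop type C once their profitability E₂/h₂ falls below the rate achievable on type A alone: E₂/h₂ = λE₁/(1 + λh₁).
Solve for λ: λE₁h₂ = E₂(1 + λh₁) → λ(E₁h₂ − E₂h₁) = E₂ → λ = E₂/(E₁h₂ − E₂h₁).
λ = 35/(35×28 − 35×16) = 35/420 = 0.08333 per s.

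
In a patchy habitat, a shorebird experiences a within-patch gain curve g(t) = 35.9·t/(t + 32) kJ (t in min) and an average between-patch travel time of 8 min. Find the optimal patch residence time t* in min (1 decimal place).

Maximise g(t)/(T+t): set derivative to zero → g'(t)(T+t) = g(t).
g'(t) = 35.9·32/(t + 32)². Setting 35.9·32/(t+32)² = 35.9t/[(t+32)(8+t)] gives 32(8+t) = t(t+32), so t² = 32×8 = 256.
t* = √256 = 16 min.

16.0 min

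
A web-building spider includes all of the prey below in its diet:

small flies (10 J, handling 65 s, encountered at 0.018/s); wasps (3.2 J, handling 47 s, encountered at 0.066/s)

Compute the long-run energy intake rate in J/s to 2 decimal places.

0.07 J/s

Energy encountered per unit search time: 0.018×10 + 0.066×3.2 = 0.3912 J/s.
Handling time per unit search time: 0.018×65 + 0.066×47 = 4.272.
Rate = 0.3912/(1 + 4.272) = 0.0742 J/s.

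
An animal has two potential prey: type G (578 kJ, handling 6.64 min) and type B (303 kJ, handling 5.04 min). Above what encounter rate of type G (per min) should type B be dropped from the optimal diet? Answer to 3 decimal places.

0.336 per min

The zero-one rule: include type B iff E₂/h₂ > λE₁/(1+λh₁). Equality gives the switch point.
λE₁h₂ = E₂ + λE₂h₁ ⇒ λ = E₂/(E₁h₂ − E₂h₁) = 303/(2913 − 2012) = 0.3362 per min.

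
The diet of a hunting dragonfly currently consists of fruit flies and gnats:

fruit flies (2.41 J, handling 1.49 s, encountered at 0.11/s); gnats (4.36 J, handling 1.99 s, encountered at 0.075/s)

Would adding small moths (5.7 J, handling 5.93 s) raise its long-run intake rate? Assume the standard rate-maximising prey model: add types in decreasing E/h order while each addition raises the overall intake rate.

Yes

Intake rate on the current diet: R = (0.11×2.41 + 0.075×4.36) / (1 + 0.11×1.49 + 0.075×1.99) = 0.5921/1.313 = 0.4509 J/s.
small moths: E/h = 5.7/5.93 = 0.9612 J/s.
0.9612 > 0.4509, so adding small moths raises the average — include it.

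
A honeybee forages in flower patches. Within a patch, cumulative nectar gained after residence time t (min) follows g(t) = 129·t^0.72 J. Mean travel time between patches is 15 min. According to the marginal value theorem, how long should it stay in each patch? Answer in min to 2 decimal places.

Maximise g(t)/(T+t): set derivative to zero → g'(t)(T+t) = g(t).
g'(t) = 0.72·129·t^-0.28. Setting 0.72·129·t^-0.28 = 129·t^0.72/(15+t) gives 0.72(15+t) = t, so 0.28·t = 0.72×15.
t* = 0.72×15/0.28 = 38.57 min.

38.57 min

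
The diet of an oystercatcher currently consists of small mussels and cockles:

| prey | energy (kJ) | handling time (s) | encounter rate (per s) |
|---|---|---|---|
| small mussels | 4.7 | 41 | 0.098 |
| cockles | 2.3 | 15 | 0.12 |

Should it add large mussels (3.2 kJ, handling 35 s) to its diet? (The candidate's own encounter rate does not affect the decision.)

On small mussels and cockles alone, R = ΣλE/(1+Σλh) = 0.7366/6.818 = 0.108 kJ/s.
Profitability of large mussels: 3.2/35 = 0.09143 kJ/s.
Since 0.09143 < R, time spent handling large mussels is better spent searching.

No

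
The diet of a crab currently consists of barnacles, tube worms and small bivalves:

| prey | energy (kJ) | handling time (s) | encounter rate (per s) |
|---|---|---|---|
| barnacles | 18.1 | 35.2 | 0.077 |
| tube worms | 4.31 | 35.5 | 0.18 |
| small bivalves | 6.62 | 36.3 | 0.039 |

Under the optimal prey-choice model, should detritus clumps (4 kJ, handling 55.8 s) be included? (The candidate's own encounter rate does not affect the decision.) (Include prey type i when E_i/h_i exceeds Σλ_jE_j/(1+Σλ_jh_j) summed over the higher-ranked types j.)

On barnacles, tube worms and small bivalves alone, R = ΣλE/(1+Σλh) = 2.428/11.52 = 0.2108 kJ/s.
detritus clumps: E/h = 4/55.8 = 0.07168 kJ/s.
Since 0.07168 < R, time spent handling detritus clumps is better spent searching.

No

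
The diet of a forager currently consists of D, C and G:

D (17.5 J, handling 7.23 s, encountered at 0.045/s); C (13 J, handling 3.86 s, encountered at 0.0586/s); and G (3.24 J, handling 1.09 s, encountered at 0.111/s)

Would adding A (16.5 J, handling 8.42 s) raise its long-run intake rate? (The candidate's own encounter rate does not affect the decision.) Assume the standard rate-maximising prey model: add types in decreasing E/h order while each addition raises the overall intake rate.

Yes

Intake rate on the current diet: R = (0.045×17.5 + 0.0586×13 + 0.111×3.24) / (1 + 0.045×7.23 + 0.0586×3.86 + 0.111×1.09) = 1.909/1.673 = 1.141 J/s.
A: E/h = 16.5/8.42 = 1.96 J/s.
Since 1.96 > R, including A increases the long-run rate.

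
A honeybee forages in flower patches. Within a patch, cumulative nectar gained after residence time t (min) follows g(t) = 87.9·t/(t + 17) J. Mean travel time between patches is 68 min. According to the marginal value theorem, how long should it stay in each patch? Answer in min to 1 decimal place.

By the marginal value theorem, leave when the instantaneous gain rate g'(t) equals the habitat-wide average g(t)/(T + t).
g'(t) = 87.9·17/(t + 17)². Setting 87.9·17/(t+17)² = 87.9t/[(t+17)(68+t)] gives 17(68+t) = t(t+17), so t² = 17×68 = 1156.
t* = √1156 = 34 min.

34.0 min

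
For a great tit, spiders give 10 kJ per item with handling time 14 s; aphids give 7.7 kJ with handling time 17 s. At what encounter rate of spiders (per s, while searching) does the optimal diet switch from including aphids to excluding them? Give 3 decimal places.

The zero-one rule: include aphids iff E₂/h₂ > λE₁/(1+λh₁). Equality gives the switch point.
λE₁h₂ = E₂ + λE₂h₁ ⇒ λ = E₂/(E₁h₂ − E₂h₁) = 7.7/(170 − 107.8) = 0.1238 per s.

0.124 per s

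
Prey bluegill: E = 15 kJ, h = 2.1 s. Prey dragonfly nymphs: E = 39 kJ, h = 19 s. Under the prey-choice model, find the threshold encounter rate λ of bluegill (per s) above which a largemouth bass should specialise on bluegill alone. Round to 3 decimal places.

The zero-one rule: include dragonfly nymphs iff E₂/h₂ > λE₁/(1+λh₁). Equality gives the switch point.
λE₁h₂ = E₂ + λE₂h₁ ⇒ λ = E₂/(E₁h₂ − E₂h₁) = 39/(285 − 81.9) = 0.192 per s.

0.192 per s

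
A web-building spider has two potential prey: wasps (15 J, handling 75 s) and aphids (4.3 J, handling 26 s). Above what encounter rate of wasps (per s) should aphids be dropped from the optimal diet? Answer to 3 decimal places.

At the threshold, the rate on wasps alone equals the profitability of aphids: λ·15/(1 + λ·75) = 4.3/26 = 0.1654.
Rearranging, λ(15 − 0.1654×75) = 0.1654, so λ = 0.1654/2.596 = 0.0637 per s.

0.064 per s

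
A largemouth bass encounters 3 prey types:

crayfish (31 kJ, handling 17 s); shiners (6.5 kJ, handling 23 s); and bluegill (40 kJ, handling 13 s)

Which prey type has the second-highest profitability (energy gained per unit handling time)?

Profitability E/h (kJ/s): crayfish = 31/17 = 1.82, shiners = 6.5/23 = 0.283, bluegill = 40/13 = 3.08.
Ranked: bluegill > crayfish > shiners.

crayfish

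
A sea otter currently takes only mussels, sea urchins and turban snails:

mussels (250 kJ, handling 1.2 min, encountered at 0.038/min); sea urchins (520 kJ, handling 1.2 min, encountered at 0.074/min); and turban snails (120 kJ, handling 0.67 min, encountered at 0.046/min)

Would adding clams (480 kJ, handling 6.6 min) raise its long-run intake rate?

Intake rate on the current diet: R = (0.038×250 + 0.074×520 + 0.046×120) / (1 + 0.038×1.2 + 0.074×1.2 + 0.046×0.67) = 53.5/1.165 = 45.91 kJ/min.
clams: E/h = 480/6.6 = 72.73 kJ/min.
72.73 > 45.91, so adding clams raises the average — include it.

Yes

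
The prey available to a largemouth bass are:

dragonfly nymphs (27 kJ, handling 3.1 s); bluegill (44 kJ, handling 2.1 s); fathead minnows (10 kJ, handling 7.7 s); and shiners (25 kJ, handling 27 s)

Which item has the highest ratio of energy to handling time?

In descending order of E/h:
bluegill: 44/2.1 = 21 kJ/s
dragonfly nymphs: 27/3.1 = 8.71 kJ/s
fathead minnows: 10/7.7 = 1.3 kJ/s
shiners: 25/27 = 0.926 kJ/s

bluegill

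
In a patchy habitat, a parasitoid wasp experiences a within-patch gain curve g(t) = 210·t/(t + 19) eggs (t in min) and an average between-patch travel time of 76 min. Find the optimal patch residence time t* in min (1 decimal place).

By the marginal value theorem, leave when the instantaneous gain rate g'(t) equals the habitat-wide average g(t)/(T + t).
g'(t) = 210·19/(t + 19)². Setting 210·19/(t+19)² = 210t/[(t+19)(76+t)] gives 19(76+t) = t(t+19), so t² = 19×76 = 1444.
t* = √1444 = 38 min.

38.0 min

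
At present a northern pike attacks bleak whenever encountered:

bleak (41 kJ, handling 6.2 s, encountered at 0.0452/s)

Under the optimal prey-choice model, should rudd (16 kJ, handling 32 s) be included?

Current rate: (0.0452×41)/(1 + 0.0452×6.2) = 1.448 kJ/s.
rudd: E/h = 16/32 = 0.5 kJ/s.
Since 0.5 < R, time spent handling rudd is better spent searching.

No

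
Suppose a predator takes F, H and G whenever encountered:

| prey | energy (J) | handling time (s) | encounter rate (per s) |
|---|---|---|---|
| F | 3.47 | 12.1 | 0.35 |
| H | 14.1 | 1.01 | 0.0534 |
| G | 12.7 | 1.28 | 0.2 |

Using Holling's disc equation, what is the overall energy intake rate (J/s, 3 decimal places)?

0.813 J/s

Energy encountered per unit search time: 0.35×3.47 + 0.0534×14.1 + 0.2×12.7 = 4.507 J/s.
Handling time per unit search time: 0.35×12.1 + 0.0534×1.01 + 0.2×1.28 = 4.545.
Rate = 4.507/(1 + 4.545) = 0.8129 J/s.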